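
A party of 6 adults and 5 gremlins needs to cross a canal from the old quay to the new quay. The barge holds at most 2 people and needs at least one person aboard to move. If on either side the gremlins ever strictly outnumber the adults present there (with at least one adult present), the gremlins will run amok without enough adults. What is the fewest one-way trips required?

19

Counting alone: each trip to the new quay takes at most 2 across and each return brings at least 1 back, so after t trips out (and t−1 returns) at most 2t − (t−1) of the 11 are across; that first reaches 11 at t = 10, so at least 19 crossings are needed.
The plan below uses exactly 19 crossings, so it is optimal:
1. 2 gremlins → the new quay.  (the old quay: 6A 3G; the new quay: 0A 2G)
2. 1 gremlin ← the old quay.  (the old quay: 6A 4G; the new quay: 0A 1G)
3. 2 gremlins → the new quay.  (the old quay: 6A 2G; the new quay: 0A 3G)
4. 1 gremlin ← the old quay.  (the old quay: 6A 3G; the new quay: 0A 2G)
5. 2 adults → the new quay.  (the old quay: 4A 3G; the new quay: 2A 2G)
6. 1 gremlin ← the old quay.  (the old quay: 4A 4G; the new quay: 2A 1G)
7. 1 adult and 1 gremlin → the new quay.  (the old quay: 3A 3G; the new quay: 3A 2G)
8. 1 adult ← the old quay.  (the old quay: 4A 3G; the new quay: 2A 2G)
9. 1 adult and 1 gremlin → the new quay.  (the old quay: 3A 2G; the new quay: 3A 3G)
10. 1 gremlin ← the old quay.  (the old quay: 3A 3G; the new quay: 3A 2G)
11. 1 adult and 1 gremlin → the new quay.  (the old quay: 2A 2G; the new quay: 4A 3G)
12. 1 adult ← the old quay.  (the old quay: 3A 2G; the new quay: 3A 3G)
13. 1 adult and 1 gremlin → the new quay.  (the old quay: 2A 1G; the new quay: 4A 4G)
14. 1 gremlin ← the old quay.  (the old quay: 2A 2G; the new quay: 4A 3G)
15. 1 adult and 1 gremlin → the new quay.  (the old quay: 1A 1G; the new quay: 5A 4G)
16. 1 adult ← the old quay.  (the old quay: 2A 1G; the new quay: 4A 4G)
17. 1 adult and 1 gremlin → the new quay.  (the old quay: 1A 0G; the new quay: 5A 5G)
18. 1 gremlin ← the old quay.  (the old quay: 1A 1G; the new quay: 5A 4G)
19. 1 adult and 1 gremlin → the new quay.  (the old quay: 0A 0G; the new quay: 6A 5G)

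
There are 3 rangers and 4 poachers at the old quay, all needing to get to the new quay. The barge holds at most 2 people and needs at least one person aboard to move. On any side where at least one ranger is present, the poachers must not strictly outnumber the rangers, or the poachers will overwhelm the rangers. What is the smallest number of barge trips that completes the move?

The poachers already outnumber the rangers at the old quay before anyone moves, so the starting position itself is disallowed.

impossible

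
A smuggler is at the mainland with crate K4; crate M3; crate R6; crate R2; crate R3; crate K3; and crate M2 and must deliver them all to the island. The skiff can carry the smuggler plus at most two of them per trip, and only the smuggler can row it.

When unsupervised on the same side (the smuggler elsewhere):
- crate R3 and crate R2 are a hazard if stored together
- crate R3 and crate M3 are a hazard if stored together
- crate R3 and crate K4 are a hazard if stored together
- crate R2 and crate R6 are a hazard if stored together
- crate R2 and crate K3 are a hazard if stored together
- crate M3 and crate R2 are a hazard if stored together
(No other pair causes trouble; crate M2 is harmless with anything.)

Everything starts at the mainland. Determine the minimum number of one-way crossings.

11

Counting alone: the smuggler can take at most 2 across per trip to the island, so moving all 7 needs at least 4 loaded trips out, with a return between consecutive ones — at least 7 crossings.
The safety rule pushes this higher. Following every safe sequence of crossings, the most of the 7 that can be at the island as the skiff arrives there on crossings 7, 9 is 5, 6 respectively — never all 7.
So no plan with fewer than 11 crossings exists, and this one achieves 11:
1. Smuggler goes to the island with crate R2 and crate R3.  [the mainland: crate K3, crate K4, crate M2, crate M3, crate R6 | the island: crate R2, crate R3]
2. Smuggler goes back to the mainland with crate R2.  [the mainland: crate K3, crate K4, crate M2, crate M3, crate R2, crate R6 | the island: crate R3]
3. Smuggler goes to the island with crate K4 and crate R2.  [the mainland: crate K3, crate M2, crate M3, crate R6 | the island: crate K4, crate R2, crate R3]
4. Smuggler goes back to the mainland with crate R3.  [the mainland: crate K3, crate M2, crate M3, crate R3, crate R6 | the island: crate K4, crate R2]
5. Smuggler goes to the island with crate M3 and crate R6.  [the mainland: crate K3, crate M2, crate R3 | the island: crate K4, crate M3, crate R2, crate R6]
6. Smuggler goes back to the mainland with crate R2.  [the mainland: crate K3, crate M2, crate R2, crate R3 | the island: crate K4, crate M3, crate R6]
7. Smuggler goes to the island with crate K3 and crate R2.  [the mainland: crate M2, crate R3 | the island: crate K3, crate K4, crate M3, crate R2, crate R6]
8. Smuggler goes back to the mainland with crate R2.  [the mainland: crate M2, crate R2, crate R3 | the island: crate K3, crate K4, crate M3, crate R6]
9. Smuggler goes to the island with crate M2 and crate R2.  [the mainland: crate R3 | the island: crate K3, crate K4, crate M2, crate M3, crate R2, crate R6]
10. Smuggler goes back to the mainland with crate R2.  [the mainland: crate R2, crate R3 | the island: crate K3, crate K4, crate M2, crate M3, crate R6]
11. Smuggler goes to the island with crate R2 and crate R3.  [the mainland: — | the island: crate K3, crate K4, crate M2, crate M3, crate R2, crate R3, crate R6]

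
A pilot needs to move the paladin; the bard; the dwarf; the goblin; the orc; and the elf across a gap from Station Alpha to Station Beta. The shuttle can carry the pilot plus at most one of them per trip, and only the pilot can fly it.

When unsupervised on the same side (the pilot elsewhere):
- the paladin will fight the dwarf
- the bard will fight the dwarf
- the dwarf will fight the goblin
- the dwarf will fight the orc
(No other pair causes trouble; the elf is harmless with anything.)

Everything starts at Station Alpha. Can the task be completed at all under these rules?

Following every safe sequence of crossings from the start, the most of the 6 that can be at Station Beta as the shuttle arrives there on crossings 1, 3, 5 is 1, 2, 3 respectively; the best ever achieved is 3 of 6.
From crossing 7 on, no configuration arises that was not already reachable earlier: only 22 distinct safe configurations (who is on which side, and where the shuttle is) can ever be reached, none of them has everyone across, and every continuation just revisits them. So no valid plan exists.

No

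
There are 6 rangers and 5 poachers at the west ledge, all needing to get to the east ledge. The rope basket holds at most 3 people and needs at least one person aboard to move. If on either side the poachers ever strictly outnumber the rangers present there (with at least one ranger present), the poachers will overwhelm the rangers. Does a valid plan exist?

1. 3 poachers → the east ledge.  (the west ledge: 6R 2P; the east ledge: 0R 3P)
2. 1 poacher ← the west ledge.  (the west ledge: 6R 3P; the east ledge: 0R 2P)
3. 3 rangers → the east ledge.  (the west ledge: 3R 3P; the east ledge: 3R 2P)
4. 1 ranger ← the west ledge.  (the west ledge: 4R 3P; the east ledge: 2R 2P)
5. 2 rangers and 1 poacher → the east ledge.  (the west ledge: 2R 2P; the east ledge: 4R 3P)
6. 1 ranger ← the west ledge.  (the west ledge: 3R 2P; the east ledge: 3R 3P)
7. 2 rangers and 1 poacher → the east ledge.  (the west ledge: 1R 1P; the east ledge: 5R 4P)
8. 1 ranger ← the west ledge.  (the west ledge: 2R 1P; the east ledge: 4R 4P)
9. 2 rangers and 1 poacher → the east ledge.  (the west ledge: 0R 0P; the east ledge: 6R 5P)

Yes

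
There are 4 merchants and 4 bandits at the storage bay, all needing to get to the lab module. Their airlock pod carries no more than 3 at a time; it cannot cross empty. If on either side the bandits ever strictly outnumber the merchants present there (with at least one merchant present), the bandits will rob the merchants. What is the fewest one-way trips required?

Counting alone: each trip to the lab module takes at most 3 across and each return brings at least 1 back, so after t trips out (and t−1 returns) at most 3t − (t−1) of the 8 are across; that first reaches 8 at t = 4, so at least 7 crossings are needed.
The safety rule pushes this higher. Following every safe sequence of crossings, the most of the 8 that can be at the lab module as the airlock pod arrives there on crossing 7 is 7 — never all 8.
So no plan with fewer than 9 crossings exists, and this one achieves 9:
1. 2 bandits → the lab module.  (the storage bay: 4M 2B; the lab module: 0M 2B)
2. 1 bandit ← the storage bay.  (the storage bay: 4M 3B; the lab module: 0M 1B)
3. 3 bandits → the lab module.  (the storage bay: 4M 0B; the lab module: 0M 4B)
4. 1 bandit ← the storage bay.  (the storage bay: 4M 1B; the lab module: 0M 3B)
5. 3 merchants → the lab module.  (the storage bay: 1M 1B; the lab module: 3M 3B)
6. 1 merchant and 1 bandit ← the storage bay.  (the storage bay: 2M 2B; the lab module: 2M 2B)
7. 2 merchants → the lab module.  (the storage bay: 0M 2B; the lab module: 4M 2B)
8. 1 bandit ← the storage bay.  (the storage bay: 0M 3B; the lab module: 4M 1B)
9. 3 bandits → the lab module.  (the storage bay: 0M 0B; the lab module: 4M 4B)

9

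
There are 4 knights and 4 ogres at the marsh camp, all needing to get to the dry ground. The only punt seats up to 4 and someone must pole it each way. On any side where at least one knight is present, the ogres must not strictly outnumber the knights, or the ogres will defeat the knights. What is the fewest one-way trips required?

Counting alone: each trip to the dry ground takes at most 4 across and each return brings at least 1 back, so after t trips out (and t−1 returns) at most 4t − (t−1) of the 8 are across; that first reaches 8 at t = 3, so at least 5 crossings are needed.
The plan below uses exactly 5 crossings, so it is optimal:
1. 2 ogres → the dry ground.  (the marsh camp: 4K 2O; the dry ground: 0K 2O)
2. 1 ogre ← the marsh camp.  (the marsh camp: 4K 3O; the dry ground: 0K 1O)
3. 4 knights → the dry ground.  (the marsh camp: 0K 3O; the dry ground: 4K 1O)
4. 1 ogre ← the marsh camp.  (the marsh camp: 0K 4O; the dry ground: 4K 0O)
5. 4 ogres → the dry ground.  (the marsh camp: 0K 0O; the dry ground: 4K 4O)

5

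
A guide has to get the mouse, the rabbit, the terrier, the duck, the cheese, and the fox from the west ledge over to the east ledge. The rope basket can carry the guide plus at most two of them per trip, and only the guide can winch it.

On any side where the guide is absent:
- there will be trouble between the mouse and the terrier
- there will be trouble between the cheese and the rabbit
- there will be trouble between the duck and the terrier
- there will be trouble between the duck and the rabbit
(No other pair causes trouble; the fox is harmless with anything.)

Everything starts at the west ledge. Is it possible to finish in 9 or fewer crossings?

Yes — this plan uses 7 crossings (≤ 9):
1. Guide goes to the east ledge with the rabbit and the terrier.
2. Guide goes back to the west ledge alone.
3. Guide goes to the east ledge with the duck and the mouse.
4. Guide goes back to the west ledge with the rabbit and the terrier.
5. Guide goes to the east ledge with the cheese and the fox.
6. Guide goes back to the west ledge alone.
7. Guide goes to the east ledge with the rabbit and the terrier.

Yes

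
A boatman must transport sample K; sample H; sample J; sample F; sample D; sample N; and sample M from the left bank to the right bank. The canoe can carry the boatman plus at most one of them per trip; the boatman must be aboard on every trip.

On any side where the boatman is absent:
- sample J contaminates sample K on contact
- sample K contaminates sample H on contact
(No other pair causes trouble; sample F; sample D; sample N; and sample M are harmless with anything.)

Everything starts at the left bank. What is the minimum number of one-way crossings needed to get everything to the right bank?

Counting alone: the boatman can take at most 1 across per trip to the right bank, so moving all 7 needs at least 7 loaded trips out, with a return between consecutive ones — at least 13 crossings.
The safety rule pushes this higher. Following every safe sequence of crossings, the most of the 7 that can be at the right bank as the canoe arrives there on crossing 13 is 6 — never all 7.
So no plan with fewer than 15 crossings exists, and this one achieves 15:
1. Boatman goes to the right bank with sample K.  [the left bank: sample D, sample F, sample H, sample J, sample M, sample N | the right bank: sample K]
2. Boatman goes back to the left bank alone.  [the left bank: sample D, sample F, sample H, sample J, sample M, sample N | the right bank: sample K]
3. Boatman goes to the right bank with sample H.  [the left bank: sample D, sample F, sample J, sample M, sample N | the right bank: sample H, sample K]
4. Boatman goes back to the left bank with sample K.  [the left bank: sample D, sample F, sample J, sample K, sample M, sample N | the right bank: sample H]
5. Boatman goes to the right bank with sample J.  [the left bank: sample D, sample F, sample K, sample M, sample N | the right bank: sample H, sample J]
6. Boatman goes back to the left bank alone.  [the left bank: sample D, sample F, sample K, sample M, sample N | the right bank: sample H, sample J]
7. Boatman goes to the right bank with sample F.  [the left bank: sample D, sample K, sample M, sample N | the right bank: sample F, sample H, sample J]
8. Boatman goes back to the left bank alone.  [the left bank: sample D, sample K, sample M, sample N | the right bank: sample F, sample H, sample J]
9. Boatman goes to the right bank with sample D.  [the left bank: sample K, sample M, sample N | the right bank: sample D, sample F, sample H, sample J]
10. Boatman goes back to the left bank alone.  [the left bank: sample K, sample M, sample N | the right bank: sample D, sample F, sample H, sample J]
11. Boatman goes to the right bank with sample N.  [the left bank: sample K, sample M | the right bank: sample D, sample F, sample H, sample J, sample N]
12. Boatman goes back to the left bank alone.  [the left bank: sample K, sample M | the right bank: sample D, sample F, sample H, sample J, sample N]
13. Boatman goes to the right bank with sample M.  [the left bank: sample K | the right bank: sample D, sample F, sample H, sample J, sample M, sample N]
14. Boatman goes back to the left bank alone.  [the left bank: sample K | the right bank: sample D, sample F, sample H, sample J, sample M, sample N]
15. Boatman goes to the right bank with sample K.  [the left bank: — | the right bank: sample D, sample F, sample H, sample J, sample K, sample M, sample N]

15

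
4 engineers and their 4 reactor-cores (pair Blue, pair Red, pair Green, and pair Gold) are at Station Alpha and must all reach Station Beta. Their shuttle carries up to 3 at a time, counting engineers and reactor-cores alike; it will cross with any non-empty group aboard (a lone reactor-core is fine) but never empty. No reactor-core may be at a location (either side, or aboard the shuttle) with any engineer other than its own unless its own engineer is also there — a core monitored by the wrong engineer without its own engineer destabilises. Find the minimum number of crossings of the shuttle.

9

Counting alone: each trip to Station Beta takes at most 3 across and each return brings at least 1 back, so after t trips out (and t−1 returns) at most 3t − (t−1) of the 8 are across; that first reaches 8 at t = 4, so at least 7 crossings are needed.
The safety rule pushes this higher. Following every safe sequence of crossings, the most of the 8 that can be at Station Beta as the shuttle arrives there on crossing 7 is 7 — never all 8.
So no plan with fewer than 9 crossings exists, and this one achieves 9:
1. engineer Blue and reactor-core Blue cross → Station Beta.
2. engineer Blue crosses ← Station Alpha.
3. engineer Blue, engineer Red, and reactor-core Red cross → Station Beta.
4. engineer Blue and reactor-core Blue cross ← Station Alpha.
5. engineer Blue, engineer Gold, and engineer Green cross → Station Beta.
6. reactor-core Red crosses ← Station Alpha.
7. reactor-core Blue and reactor-core Red cross → Station Beta.
8. reactor-core Blue crosses ← Station Alpha.
9. reactor-core Blue, reactor-core Gold, and reactor-core Green cross → Station Beta.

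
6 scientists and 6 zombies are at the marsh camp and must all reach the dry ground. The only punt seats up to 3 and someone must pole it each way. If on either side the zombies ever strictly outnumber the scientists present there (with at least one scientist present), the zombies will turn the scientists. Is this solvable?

Following every safe sequence of crossings from the start, the most of the 12 that can be at the dry ground as the punt arrives there on crossings 1, 3, 5 is 3, 5, 6 respectively; the best ever achieved is 6 of 12.
From crossing 7 on, no configuration arises that was not already reachable earlier: only 17 distinct safe configurations (who is on which side, and where the punt is) can ever be reached, none of them has everyone across, and every continuation just revisits them. They are: 0 scientists + 0 zombies across (punt back at the start); 0 scientists + 1 zombie across (punt there); 0 scientists + 1 zombie across (punt back at the start); 0 scientists + 2 zombies across (punt there); 0 scientists + 2 zombies across (punt back at the start); 0 scientists + 3 zombies across (punt there); 0 scientists + 3 zombies across (punt back at the start); 0 scientists + 4 zombies across (punt there); 0 scientists + 4 zombies across (punt back at the start); 0 scientists + 5 zombies across (punt there); 0 scientists + 5 zombies across (punt back at the start); 0 scientists + 6 zombies across (punt there); 1 scientist + 1 zombie across (punt there); 1 scientist + 1 zombie across (punt back at the start); 2 scientists + 2 zombies across (punt there); 2 scientists + 2 zombies across (punt back at the start); 3 scientists + 3 zombies across (punt there). So no valid plan exists.

No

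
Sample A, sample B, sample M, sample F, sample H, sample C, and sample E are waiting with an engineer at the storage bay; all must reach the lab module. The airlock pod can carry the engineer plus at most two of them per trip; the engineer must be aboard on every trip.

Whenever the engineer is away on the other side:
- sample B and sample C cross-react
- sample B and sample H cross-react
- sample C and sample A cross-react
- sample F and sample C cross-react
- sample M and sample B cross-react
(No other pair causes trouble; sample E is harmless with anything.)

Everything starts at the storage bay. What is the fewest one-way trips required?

Counting alone: the engineer can take at most 2 across per trip to the lab module, so moving all 7 needs at least 4 loaded trips out, with a return between consecutive ones — at least 7 crossings.
The safety rule pushes this higher. Following every safe sequence of crossings, the most of the 7 that can be at the lab module as the airlock pod arrives there on crossing 7 is 6 — never all 7.
So no plan with fewer than 9 crossings exists, and this one achieves 9:
1. Engineer goes to the lab module with sample B and sample C.  [the storage bay: sample A, sample E, sample F, sample H, sample M | the lab module: sample B, sample C]
2. Engineer goes back to the storage bay with sample B.  [the storage bay: sample A, sample B, sample E, sample F, sample H, sample M | the lab module: sample C]
3. Engineer goes to the lab module with sample A and sample B.  [the storage bay: sample E, sample F, sample H, sample M | the lab module: sample A, sample B, sample C]
4. Engineer goes back to the storage bay with sample C.  [the storage bay: sample C, sample E, sample F, sample H, sample M | the lab module: sample A, sample B]
5. Engineer goes to the lab module with sample E and sample F.  [the storage bay: sample C, sample H, sample M | the lab module: sample A, sample B, sample E, sample F]
6. Engineer goes back to the storage bay alone.  [the storage bay: sample C, sample H, sample M | the lab module: sample A, sample B, sample E, sample F]
7. Engineer goes to the lab module with sample H and sample M.  [the storage bay: sample C | the lab module: sample A, sample B, sample E, sample F, sample H, sample M]
8. Engineer goes back to the storage bay with sample B.  [the storage bay: sample B, sample C | the lab module: sample A, sample E, sample F, sample H, sample M]
9. Engineer goes to the lab module with sample B and sample C.  [the storage bay: — | the lab module: sample A, sample B, sample C, sample E, sample F, sample H, sample M]

9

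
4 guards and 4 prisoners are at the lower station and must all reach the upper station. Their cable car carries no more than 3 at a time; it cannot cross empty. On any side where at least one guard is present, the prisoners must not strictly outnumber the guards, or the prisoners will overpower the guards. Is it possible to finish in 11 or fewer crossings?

Yes

Yes — this plan uses 9 crossings (≤ 11):
1. 2 prisoners → the upper station.  (the lower station: 4G 2P; the upper station: 0G 2P)
2. 1 prisoner ← the lower station.  (the lower station: 4G 3P; the upper station: 0G 1P)
3. 3 prisoners → the upper station.  (the lower station: 4G 0P; the upper station: 0G 4P)
4. 1 prisoner ← the lower station.  (the lower station: 4G 1P; the upper station: 0G 3P)
5. 3 guards → the upper station.  (the lower station: 1G 1P; the upper station: 3G 3P)
6. 1 guard and 1 prisoner ← the lower station.  (the lower station: 2G 2P; the upper station: 2G 2P)
7. 2 guards → the upper station.  (the lower station: 0G 2P; the upper station: 4G 2P)
8. 1 prisoner ← the lower station.  (the lower station: 0G 3P; the upper station: 4G 1P)
9. 3 prisoners → the upper station.  (the lower station: 0G 0P; the upper station: 4G 4P)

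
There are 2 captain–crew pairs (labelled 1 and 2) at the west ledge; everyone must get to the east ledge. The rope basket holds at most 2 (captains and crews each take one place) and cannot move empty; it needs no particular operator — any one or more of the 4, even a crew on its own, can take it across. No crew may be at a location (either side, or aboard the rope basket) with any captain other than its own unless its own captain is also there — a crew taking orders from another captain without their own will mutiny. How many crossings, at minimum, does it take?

5

Counting alone: each trip to the east ledge takes at most 2 across and each return brings at least 1 back, so after t trips out (and t−1 returns) at most 2t − (t−1) of the 4 are across; that first reaches 4 at t = 3, so at least 5 crossings are needed.
The plan below uses exactly 5 crossings, so it is optimal:
1. captain 1 and crew 1 cross → the east ledge.
2. captain 1 crosses ← the west ledge.
3. captain 1 and captain 2 cross → the east ledge.
4. captain 2 crosses ← the west ledge.
5. captain 2 and crew 2 cross → the east ledge.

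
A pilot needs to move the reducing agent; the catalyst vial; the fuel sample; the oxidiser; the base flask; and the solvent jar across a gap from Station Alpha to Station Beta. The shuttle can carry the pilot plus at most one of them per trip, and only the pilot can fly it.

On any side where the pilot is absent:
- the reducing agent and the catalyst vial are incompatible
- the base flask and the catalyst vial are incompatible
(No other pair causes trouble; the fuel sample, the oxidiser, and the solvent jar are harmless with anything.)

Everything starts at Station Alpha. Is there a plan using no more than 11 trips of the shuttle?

Counting alone: the pilot can take at most 1 across per trip to Station Beta, so moving all 6 needs at least 6 loaded trips out, with a return between consecutive ones — at least 11 crossings.
The safety rule pushes this higher. Following every safe sequence of crossings, the most of the 6 that can be at Station Beta as the shuttle arrives there on crossing 11 is 5 — never all 6.
So the move cannot be finished within 11 crossings. (The shortest complete plan takes 13:)
1. Pilot goes to Station Beta with the catalyst vial.  [Station Alpha: the base flask, the fuel sample, the oxidiser, the reducing agent, the solvent jar | Station Beta: the catalyst vial]
2. Pilot goes back to Station Alpha alone.  [Station Alpha: the base flask, the fuel sample, the oxidiser, the reducing agent, the solvent jar | Station Beta: the catalyst vial]
3. Pilot goes to Station Beta with the reducing agent.  [Station Alpha: the base flask, the fuel sample, the oxidiser, the solvent jar | Station Beta: the catalyst vial, the reducing agent]
4. Pilot goes back to Station Alpha with the catalyst vial.  [Station Alpha: the base flask, the catalyst vial, the fuel sample, the oxidiser, the solvent jar | Station Beta: the reducing agent]
5. Pilot goes to Station Beta with the base flask.  [Station Alpha: the catalyst vial, the fuel sample, the oxidiser, the solvent jar | Station Beta: the base flask, the reducing agent]
6. Pilot goes back to Station Alpha alone.  [Station Alpha: the catalyst vial, the fuel sample, the oxidiser, the solvent jar | Station Beta: the base flask, the reducing agent]
7. Pilot goes to Station Beta with the fuel sample.  [Station Alpha: the catalyst vial, the oxidiser, the solvent jar | Station Beta: the base flask, the fuel sample, the reducing agent]
8. Pilot goes back to Station Alpha alone.  [Station Alpha: the catalyst vial, the oxidiser, the solvent jar | Station Beta: the base flask, the fuel sample, the reducing agent]
9. Pilot goes to Station Beta with the oxidiser.  [Station Alpha: the catalyst vial, the solvent jar | Station Beta: the base flask, the fuel sample, the oxidiser, the reducing agent]
10. Pilot goes back to Station Alpha alone.  [Station Alpha: the catalyst vial, the solvent jar | Station Beta: the base flask, the fuel sample, the oxidiser, the reducing agent]
11. Pilot goes to Station Beta with the solvent jar.  [Station Alpha: the catalyst vial | Station Beta: the base flask, the fuel sample, the oxidiser, the reducing agent, the solvent jar]
12. Pilot goes back to Station Alpha alone.  [Station Alpha: the catalyst vial | Station Beta: the base flask, the fuel sample, the oxidiser, the reducing agent, the solvent jar]
13. Pilot goes to Station Beta with the catalyst vial.  [Station Alpha: — | Station Beta: the base flask, the catalyst vial, the fuel sample, the oxidiser, the reducing agent, the solvent jar]

No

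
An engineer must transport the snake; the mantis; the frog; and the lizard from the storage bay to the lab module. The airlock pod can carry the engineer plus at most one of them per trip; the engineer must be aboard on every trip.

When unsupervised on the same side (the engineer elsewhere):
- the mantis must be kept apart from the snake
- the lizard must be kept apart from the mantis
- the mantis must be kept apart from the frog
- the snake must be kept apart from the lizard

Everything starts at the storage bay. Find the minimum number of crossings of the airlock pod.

impossible

Whatever the first load, the items left behind include a forbidden pair without the engineer. No opening move is safe, so no plan exists.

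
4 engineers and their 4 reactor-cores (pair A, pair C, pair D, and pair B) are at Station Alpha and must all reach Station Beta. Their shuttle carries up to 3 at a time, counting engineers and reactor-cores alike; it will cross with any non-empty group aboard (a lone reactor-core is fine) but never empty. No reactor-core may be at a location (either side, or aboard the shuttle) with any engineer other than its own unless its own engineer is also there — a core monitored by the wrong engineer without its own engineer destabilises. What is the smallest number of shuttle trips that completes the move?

Counting alone: each trip to Station Beta takes at most 3 across and each return brings at least 1 back, so after t trips out (and t−1 returns) at most 3t − (t−1) of the 8 are across; that first reaches 8 at t = 4, so at least 7 crossings are needed.
The safety rule pushes this higher. Following every safe sequence of crossings, the most of the 8 that can be at Station Beta as the shuttle arrives there on crossing 7 is 7 — never all 8.
So no plan with fewer than 9 crossings exists, and this one achieves 9:
1. engineer A and reactor-core A cross → Station Beta.
2. engineer A crosses ← Station Alpha.
3. engineer A, engineer C, and reactor-core C cross → Station Beta.
4. engineer A and reactor-core A cross ← Station Alpha.
5. engineer A, engineer B, and engineer D cross → Station Beta.
6. reactor-core C crosses ← Station Alpha.
7. reactor-core A and reactor-core C cross → Station Beta.
8. reactor-core A crosses ← Station Alpha.
9. reactor-core A, reactor-core B, and reactor-core D cross → Station Beta.

9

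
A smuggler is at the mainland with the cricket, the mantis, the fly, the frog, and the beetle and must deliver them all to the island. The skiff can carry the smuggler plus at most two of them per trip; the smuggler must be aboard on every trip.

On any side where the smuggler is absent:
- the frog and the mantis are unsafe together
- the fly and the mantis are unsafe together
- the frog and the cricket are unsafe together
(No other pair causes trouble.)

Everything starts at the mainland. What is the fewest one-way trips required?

Counting alone: the smuggler can take at most 2 across per trip to the island, so moving all 5 needs at least 3 loaded trips out, with a return between consecutive ones — at least 5 crossings.
The plan below uses exactly 5 crossings, so it is optimal:
1. Smuggler goes to the island with the cricket and the mantis.  [the mainland: the beetle, the fly, the frog | the island: the cricket, the mantis]
2. Smuggler goes back to the mainland alone.  [the mainland: the beetle, the fly, the frog | the island: the cricket, the mantis]
3. Smuggler goes to the island with the beetle.  [the mainland: the fly, the frog | the island: the beetle, the cricket, the mantis]
4. Smuggler goes back to the mainland alone.  [the mainland: the fly, the frog | the island: the beetle, the cricket, the mantis]
5. Smuggler goes to the island with the fly and the frog.  [the mainland: — | the island: the beetle, the cricket, the fly, the frog, the mantis]

5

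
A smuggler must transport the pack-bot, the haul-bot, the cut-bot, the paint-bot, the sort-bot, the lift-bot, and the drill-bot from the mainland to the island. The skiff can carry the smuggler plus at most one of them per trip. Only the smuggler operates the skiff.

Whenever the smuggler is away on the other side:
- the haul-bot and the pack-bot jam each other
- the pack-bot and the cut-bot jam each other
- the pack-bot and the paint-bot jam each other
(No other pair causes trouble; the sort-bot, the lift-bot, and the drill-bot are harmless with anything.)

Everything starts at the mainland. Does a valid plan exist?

Following every safe sequence of crossings from the start, the most of the 7 that can be at the island as the skiff arrives there on crossings 1, 3, 5, 7, 9 is 1, 2, 3, 4, 5 respectively; the best ever achieved is 5 of 7.
From crossing 11 on, no configuration arises that was not already reachable earlier: only 72 distinct safe configurations (who is on which side, and where the skiff is) can ever be reached, none of them has everyone across, and every continuation just revisits them. So no valid plan exists.

No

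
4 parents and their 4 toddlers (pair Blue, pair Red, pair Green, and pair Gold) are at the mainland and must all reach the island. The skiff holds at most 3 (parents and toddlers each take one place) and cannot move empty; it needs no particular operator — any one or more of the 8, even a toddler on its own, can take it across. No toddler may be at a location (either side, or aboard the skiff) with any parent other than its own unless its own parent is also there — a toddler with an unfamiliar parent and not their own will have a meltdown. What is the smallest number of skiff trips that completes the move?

Counting alone: each trip to the island takes at most 3 across and each return brings at least 1 back, so after t trips out (and t−1 returns) at most 3t − (t−1) of the 8 are across; that first reaches 8 at t = 4, so at least 7 crossings are needed.
The safety rule pushes this higher. Following every safe sequence of crossings, the most of the 8 that can be at the island as the skiff arrives there on crossing 7 is 7 — never all 8.
So no plan with fewer than 9 crossings exists, and this one achieves 9:
1. parent Blue and toddler Blue cross → the island.
2. parent Blue crosses ← the mainland.
3. parent Blue, parent Red, and toddler Red cross → the island.
4. parent Blue and toddler Blue cross ← the mainland.
5. parent Blue, parent Gold, and parent Green cross → the island.
6. toddler Red crosses ← the mainland.
7. toddler Blue and toddler Red cross → the island.
8. toddler Blue crosses ← the mainland.
9. toddler Blue, toddler Gold, and toddler Green cross → the island.

9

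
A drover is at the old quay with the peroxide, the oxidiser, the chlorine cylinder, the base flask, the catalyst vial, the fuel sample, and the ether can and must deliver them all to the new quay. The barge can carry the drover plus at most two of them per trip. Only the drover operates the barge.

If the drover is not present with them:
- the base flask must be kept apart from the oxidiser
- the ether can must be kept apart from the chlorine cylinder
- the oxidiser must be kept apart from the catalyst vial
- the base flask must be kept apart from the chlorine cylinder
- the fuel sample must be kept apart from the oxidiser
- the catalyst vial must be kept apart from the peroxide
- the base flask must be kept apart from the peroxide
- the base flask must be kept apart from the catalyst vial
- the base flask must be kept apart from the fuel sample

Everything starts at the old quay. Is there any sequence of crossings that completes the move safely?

No

Whatever the first load, the items left behind include a forbidden pair without the drover. No opening move is safe, so no plan exists.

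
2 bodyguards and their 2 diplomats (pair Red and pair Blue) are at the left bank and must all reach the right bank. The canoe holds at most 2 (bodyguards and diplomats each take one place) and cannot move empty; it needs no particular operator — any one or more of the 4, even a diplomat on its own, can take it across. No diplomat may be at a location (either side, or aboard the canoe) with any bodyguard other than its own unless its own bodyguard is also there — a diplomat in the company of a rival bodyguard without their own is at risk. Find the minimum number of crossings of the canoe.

5

Counting alone: each trip to the right bank takes at most 2 across and each return brings at least 1 back, so after t trips out (and t−1 returns) at most 2t − (t−1) of the 4 are across; that first reaches 4 at t = 3, so at least 5 crossings are needed.
The plan below uses exactly 5 crossings, so it is optimal:
1. bodyguard Red and diplomat Red cross → the right bank.
2. bodyguard Red crosses ← the left bank.
3. bodyguard Blue and bodyguard Red cross → the right bank.
4. bodyguard Blue crosses ← the left bank.
5. bodyguard Blue and diplomat Blue cross → the right bank.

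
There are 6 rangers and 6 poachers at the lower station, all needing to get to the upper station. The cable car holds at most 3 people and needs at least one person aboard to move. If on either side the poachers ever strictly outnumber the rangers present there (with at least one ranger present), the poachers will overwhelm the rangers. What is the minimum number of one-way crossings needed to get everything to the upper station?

impossible

Following every safe sequence of crossings from the start, the most of the 12 that can be at the upper station as the cable car arrives there on crossings 1, 3, 5 is 3, 5, 6 respectively; the best ever achieved is 6 of 12.
From crossing 7 on, no configuration arises that was not already reachable earlier: only 17 distinct safe configurations (who is on which side, and where the cable car is) can ever be reached, none of them has everyone across, and every continuation just revisits them. They are: 0 rangers + 0 poachers across (cable car back at the start); 0 rangers + 1 poacher across (cable car there); 0 rangers + 1 poacher across (cable car back at the start); 0 rangers + 2 poachers across (cable car there); 0 rangers + 2 poachers across (cable car back at the start); 0 rangers + 3 poachers across (cable car there); 0 rangers + 3 poachers across (cable car back at the start); 0 rangers + 4 poachers across (cable car there); 0 rangers + 4 poachers across (cable car back at the start); 0 rangers + 5 poachers across (cable car there); 0 rangers + 5 poachers across (cable car back at the start); 0 rangers + 6 poachers across (cable car there); 1 ranger + 1 poacher across (cable car there); 1 ranger + 1 poacher across (cable car back at the start); 2 rangers + 2 poachers across (cable car there); 2 rangers + 2 poachers across (cable car back at the start); 3 rangers + 3 poachers across (cable car there). So no valid plan exists.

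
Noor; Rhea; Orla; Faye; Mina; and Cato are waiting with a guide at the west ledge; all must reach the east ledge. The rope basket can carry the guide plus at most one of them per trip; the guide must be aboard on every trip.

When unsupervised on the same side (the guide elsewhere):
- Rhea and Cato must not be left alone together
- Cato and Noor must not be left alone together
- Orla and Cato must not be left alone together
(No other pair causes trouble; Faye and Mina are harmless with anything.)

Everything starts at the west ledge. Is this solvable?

Following every safe sequence of crossings from the start, the most of the 6 that can be at the east ledge as the rope basket arrives there on crossings 1, 3, 5, 7 is 1, 2, 3, 4 respectively; the best ever achieved is 4 of 6.
From crossing 9 on, no configuration arises that was not already reachable earlier: only 36 distinct safe configurations (who is on which side, and where the rope basket is) can ever be reached, none of them has everyone across, and every continuation just revisits them. So no valid plan exists.

No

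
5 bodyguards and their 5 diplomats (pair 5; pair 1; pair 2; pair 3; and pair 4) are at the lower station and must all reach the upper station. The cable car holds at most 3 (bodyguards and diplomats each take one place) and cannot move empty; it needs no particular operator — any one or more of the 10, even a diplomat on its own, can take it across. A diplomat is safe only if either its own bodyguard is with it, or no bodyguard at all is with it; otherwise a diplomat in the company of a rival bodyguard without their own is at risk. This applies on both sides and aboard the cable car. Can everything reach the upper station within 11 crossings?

Yes

Yes — this plan uses 11 crossings (≤ 11):
1. bodyguard 5 and diplomat 5 cross → the upper station.
2. bodyguard 5 crosses ← the lower station.
3. diplomat 1, diplomat 2, and diplomat 3 cross → the upper station.
4. diplomat 5 crosses ← the lower station.
5. bodyguard 1, bodyguard 2, and bodyguard 3 cross → the upper station.
6. bodyguard 1 and diplomat 1 cross ← the lower station.
7. bodyguard 1, bodyguard 4, and bodyguard 5 cross → the upper station.
8. diplomat 2 crosses ← the lower station.
9. diplomat 1 and diplomat 5 cross → the upper station.
10. diplomat 5 crosses ← the lower station.
11. diplomat 2, diplomat 4, and diplomat 5 cross → the upper station.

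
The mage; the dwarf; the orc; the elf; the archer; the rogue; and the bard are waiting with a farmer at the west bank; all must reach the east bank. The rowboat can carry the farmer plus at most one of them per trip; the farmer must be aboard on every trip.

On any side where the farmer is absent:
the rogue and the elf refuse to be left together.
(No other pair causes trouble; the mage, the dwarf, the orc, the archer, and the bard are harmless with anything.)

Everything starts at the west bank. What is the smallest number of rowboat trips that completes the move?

Counting alone: the farmer can take at most 1 across per trip to the east bank, so moving all 7 needs at least 7 loaded trips out, with a return between consecutive ones — at least 13 crossings.
The plan below uses exactly 13 crossings, so it is optimal:
1. Farmer goes to the east bank with the elf.
2. Farmer goes back to the west bank alone.
3. Farmer goes to the east bank with the mage.
4. Farmer goes back to the west bank alone.
5. Farmer goes to the east bank with the dwarf.
6. Farmer goes back to the west bank alone.
7. Farmer goes to the east bank with the orc.
8. Farmer goes back to the west bank alone.
9. Farmer goes to the east bank with the archer.
10. Farmer goes back to the west bank alone.
11. Farmer goes to the east bank with the bard.
12. Farmer goes back to the west bank alone.
13. Farmer goes to the east bank with the rogue.

13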